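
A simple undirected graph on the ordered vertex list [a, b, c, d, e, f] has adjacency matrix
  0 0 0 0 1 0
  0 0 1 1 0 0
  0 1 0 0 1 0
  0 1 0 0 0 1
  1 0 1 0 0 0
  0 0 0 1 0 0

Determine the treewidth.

1

A width-1 tree decomposition is:
Bags: B1 = {d, f}  B2 = {b, d}  B3 = {b, c}  B4 = {c, e}  B5 = {a, e}
Tree: B1–B2, B2–B3, B3–B4, B4–B5
The largest bag has 2 vertices, giving width 1; this decomposition certifies tw(G) ≤ 1. Since G has at least one edge (e.g. f–d), it is not an edgeless graph, so tw(G) ≥ 1. Hence tw(G) = 1 exactly.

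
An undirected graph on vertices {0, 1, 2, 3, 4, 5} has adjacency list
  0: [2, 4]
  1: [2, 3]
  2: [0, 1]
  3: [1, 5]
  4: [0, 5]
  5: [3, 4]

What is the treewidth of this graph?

A width-2 tree decomposition is:
Bags: B1 = {0, 1, 2}  B2 = {0, 1, 4}  B3 = {1, 4, 5}  B4 = {1, 3, 5}
Tree: B1–B2, B2–B3, B3–B4
Every bag has size at most 3, so the width is 3 − 1 = 2 and tw(G) ≤ 2. The edges 1–2–0–4–5–3–1 form a cycle, so G is not a tree and its treewidth is at least 2. The upper and lower bounds meet at 2, so that is the treewidth.

2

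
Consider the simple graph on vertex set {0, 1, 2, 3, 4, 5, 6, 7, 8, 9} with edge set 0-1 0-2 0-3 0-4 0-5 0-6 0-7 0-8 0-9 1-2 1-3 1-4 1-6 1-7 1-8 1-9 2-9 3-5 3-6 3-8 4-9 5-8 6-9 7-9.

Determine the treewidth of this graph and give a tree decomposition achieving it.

Treewidth 3.
Bags: B1 = {0, 1, 6, 9}  B2 = {0, 1, 3, 6}  B3 = {0, 1, 2, 9}  B4 = {0, 1, 3, 8}  B5 = {0, 1, 7, 9}  B6 = {0, 3, 5, 8}  B7 = {0, 1, 4, 9}
Tree: B1–B2, B1–B3, B2–B4, B1–B5, B4–B6, B1–B7

The largest bag has 4 vertices, giving width 3; this decomposition certifies tw(G) ≤ 3. On the other hand G contains the 4-clique {0, 1, 3, 8}. A clique must lie in a single bag of any decomposition, so no decomposition can have width below 3. Hence tw(G) = 3 exactly.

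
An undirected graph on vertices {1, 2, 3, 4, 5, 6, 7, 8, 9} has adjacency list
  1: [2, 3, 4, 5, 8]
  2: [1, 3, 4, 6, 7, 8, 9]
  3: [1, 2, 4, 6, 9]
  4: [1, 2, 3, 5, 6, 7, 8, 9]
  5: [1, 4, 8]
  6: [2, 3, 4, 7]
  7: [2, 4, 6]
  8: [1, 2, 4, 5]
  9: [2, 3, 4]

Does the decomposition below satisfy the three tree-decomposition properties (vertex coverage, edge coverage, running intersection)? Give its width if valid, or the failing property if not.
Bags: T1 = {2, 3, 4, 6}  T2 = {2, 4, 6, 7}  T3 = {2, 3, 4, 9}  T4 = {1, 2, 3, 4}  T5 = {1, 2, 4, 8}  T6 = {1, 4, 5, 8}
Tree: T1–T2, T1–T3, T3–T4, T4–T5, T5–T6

Yes; width 3.

Vertex coverage: the bags together contain {1, 2, 3, 4, 5, 6, 7, 8, 9}, the full vertex set. Edge coverage: each edge of G has both endpoints in at least one bag. Running intersection: for every vertex, the bags containing it form a connected subtree. All three properties hold, so this is a valid tree decomposition of width max|bag| − 1 = 3, and hence tw(G) ≤ 3.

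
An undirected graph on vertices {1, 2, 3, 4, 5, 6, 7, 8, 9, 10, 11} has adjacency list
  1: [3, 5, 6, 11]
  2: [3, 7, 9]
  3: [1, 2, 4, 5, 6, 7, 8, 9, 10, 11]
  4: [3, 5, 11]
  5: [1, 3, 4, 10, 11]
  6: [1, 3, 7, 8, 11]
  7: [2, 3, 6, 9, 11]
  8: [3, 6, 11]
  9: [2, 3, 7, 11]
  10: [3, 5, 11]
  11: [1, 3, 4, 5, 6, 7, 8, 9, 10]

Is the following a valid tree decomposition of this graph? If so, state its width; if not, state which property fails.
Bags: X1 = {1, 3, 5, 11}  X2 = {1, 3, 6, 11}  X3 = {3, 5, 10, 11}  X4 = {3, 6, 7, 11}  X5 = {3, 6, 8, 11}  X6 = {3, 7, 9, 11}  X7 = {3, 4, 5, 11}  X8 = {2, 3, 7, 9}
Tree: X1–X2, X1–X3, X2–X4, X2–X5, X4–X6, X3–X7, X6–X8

Yes; width 3.

Every vertex of G appears in some bag (union = {1, 2, 3, 4, 5, 6, 7, 8, 9, 10, 11}); every edge is covered by a bag; and for each vertex v the set of bags containing v is connected in the bag tree. The decomposition is therefore valid. The largest bag has 4 vertices, so the width is 3.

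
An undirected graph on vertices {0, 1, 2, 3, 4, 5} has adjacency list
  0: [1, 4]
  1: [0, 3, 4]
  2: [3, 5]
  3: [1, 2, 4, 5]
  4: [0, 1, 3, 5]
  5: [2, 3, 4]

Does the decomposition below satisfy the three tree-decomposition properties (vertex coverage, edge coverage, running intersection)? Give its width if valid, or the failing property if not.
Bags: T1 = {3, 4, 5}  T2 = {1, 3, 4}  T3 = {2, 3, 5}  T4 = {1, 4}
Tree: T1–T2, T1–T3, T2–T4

No — vertex 0 appears in no bag.

A tree decomposition must satisfy three properties: every vertex lies in some bag; for every edge, both endpoints lie together in some bag; and for every vertex, the bags containing it form a connected subtree. Here vertex 0 appears in no bag, so the decomposition is invalid.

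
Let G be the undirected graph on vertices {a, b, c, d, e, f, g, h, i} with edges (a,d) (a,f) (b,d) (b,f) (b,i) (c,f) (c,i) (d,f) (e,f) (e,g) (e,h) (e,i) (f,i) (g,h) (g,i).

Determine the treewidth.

2

A width-2 tree decomposition is:
Bags: B1 = {e, f, i}  B2 = {b, f, i}  B3 = {e, g, i}  B4 = {b, d, f}  B5 = {c, f, i}  B6 = {a, d, f}  B7 = {e, g, h}
Tree: B1–B2, B1–B3, B2–B4, B1–B5, B4–B6, B3–B7
Each bag holds 3 vertices, so the decomposition has width 2, which upper-bounds the treewidth. On the other hand G contains the 3-clique {e, g, h}. A clique must lie in a single bag of any decomposition, so no decomposition can have width below 2. Hence tw(G) = 2 exactly.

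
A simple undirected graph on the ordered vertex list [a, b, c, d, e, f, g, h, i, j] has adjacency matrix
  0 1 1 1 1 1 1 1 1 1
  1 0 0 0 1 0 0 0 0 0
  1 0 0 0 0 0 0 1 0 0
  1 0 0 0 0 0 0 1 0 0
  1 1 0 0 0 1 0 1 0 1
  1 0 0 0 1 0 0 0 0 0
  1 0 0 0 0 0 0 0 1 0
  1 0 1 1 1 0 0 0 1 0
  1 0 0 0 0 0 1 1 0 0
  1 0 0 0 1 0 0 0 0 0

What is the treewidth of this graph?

A width-2 tree decomposition is:
Bags: B1 = {a, e, j}  B2 = {a, e, f}  B3 = {a, b, e}  B4 = {a, e, h}  B5 = {a, c, h}  B6 = {a, h, i}  B7 = {a, g, i}  B8 = {a, d, h}
Tree: B1–B2, B1–B3, B2–B4, B4–B5, B5–B6, B6–B7, B5–B8
Each bag holds 3 vertices, so the decomposition has width 2, which upper-bounds the treewidth. On the other hand G contains the 3-clique {a, e, f}. A clique must lie in a single bag of any decomposition, so no decomposition can have width below 2. Therefore the treewidth is 2.

2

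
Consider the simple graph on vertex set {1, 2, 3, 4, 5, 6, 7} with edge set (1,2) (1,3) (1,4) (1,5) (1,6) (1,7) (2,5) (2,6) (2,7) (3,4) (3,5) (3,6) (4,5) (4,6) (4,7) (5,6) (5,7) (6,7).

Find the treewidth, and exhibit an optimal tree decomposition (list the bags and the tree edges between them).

Every bag has size at most 5, so the width is 5 − 1 = 4 and tw(G) ≤ 4. Conversely, {1, 2, 5, 6, 7} is a clique of size 5, and the vertices of any clique must share a bag in every tree decomposition; so some bag has ≥ 5 vertices and tw(G) ≥ 4. Combining the bounds, tw(G) = 4.

Treewidth 4.
One such decomposition:
Bags: B1 = {1, 4, 5, 6, 7}  B2 = {1, 3, 4, 5, 6}  B3 = {1, 2, 5, 6, 7}
Tree: B1–B2, B1–B3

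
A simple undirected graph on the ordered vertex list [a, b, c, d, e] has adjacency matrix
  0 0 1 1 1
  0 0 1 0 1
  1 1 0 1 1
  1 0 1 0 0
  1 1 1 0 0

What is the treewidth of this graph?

2

A width-2 tree decomposition is:
Bags: B1 = {b, c, e}  B2 = {a, c, e}  B3 = {a, c, d}
Tree: B1–B2, B2–B3
Each bag holds 3 vertices, so the decomposition has width 2, which upper-bounds the treewidth. On the other hand G contains the 3-clique {a, c, d}. A clique must lie in a single bag of any decomposition, so no decomposition can have width below 2. The upper and lower bounds meet at 2, so that is the treewidth.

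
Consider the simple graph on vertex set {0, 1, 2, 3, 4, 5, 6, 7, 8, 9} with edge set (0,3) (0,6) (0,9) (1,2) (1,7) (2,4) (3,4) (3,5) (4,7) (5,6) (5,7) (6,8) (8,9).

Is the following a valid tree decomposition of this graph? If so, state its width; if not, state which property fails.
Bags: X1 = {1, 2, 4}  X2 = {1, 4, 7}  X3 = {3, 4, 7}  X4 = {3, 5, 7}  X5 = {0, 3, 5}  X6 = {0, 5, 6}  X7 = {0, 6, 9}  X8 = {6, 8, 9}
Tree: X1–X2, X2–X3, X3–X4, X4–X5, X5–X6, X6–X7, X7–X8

Yes; width 2.

Checking the three conditions: (i) the bags cover all of {0, 1, 2, 3, 4, 5, 6, 7, 8, 9}; (ii) for each edge, some bag contains both endpoints; (iii) the bags containing any fixed vertex form a subtree. All hold, so the decomposition is valid with width 3 − 1 = 2.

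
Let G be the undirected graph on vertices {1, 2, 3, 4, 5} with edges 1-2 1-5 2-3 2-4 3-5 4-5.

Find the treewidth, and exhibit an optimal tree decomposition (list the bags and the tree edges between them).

Every bag has size at most 3, so the width is 3 − 1 = 2 and tw(G) ≤ 2. The edges 1–2–3–5–1 form a cycle, so G is not a tree and its treewidth is at least 2. Combining the bounds, tw(G) = 2.

Treewidth 2.
One optimal decomposition is:
Bags: B1 = {1, 2, 5}  B2 = {2, 3, 5}  B3 = {2, 4, 5}
Tree: B1–B2, B2–B3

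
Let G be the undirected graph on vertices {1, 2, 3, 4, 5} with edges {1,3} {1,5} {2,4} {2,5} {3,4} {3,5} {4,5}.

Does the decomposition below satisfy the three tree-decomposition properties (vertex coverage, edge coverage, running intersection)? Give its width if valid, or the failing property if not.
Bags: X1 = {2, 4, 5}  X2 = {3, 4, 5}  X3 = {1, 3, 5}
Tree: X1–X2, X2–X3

Yes; width 2.

Checking the three conditions: (i) the bags cover all of {1, 2, 3, 4, 5}; (ii) for each edge, some bag contains both endpoints; (iii) the bags containing any fixed vertex form a subtree. All hold, so the decomposition is valid with width 3 − 1 = 2.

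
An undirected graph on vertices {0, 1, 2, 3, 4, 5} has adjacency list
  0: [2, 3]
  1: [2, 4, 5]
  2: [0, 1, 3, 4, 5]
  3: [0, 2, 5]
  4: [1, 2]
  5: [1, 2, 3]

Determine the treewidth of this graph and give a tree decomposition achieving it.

The largest bag has 3 vertices, giving width 2; this decomposition certifies tw(G) ≤ 2. Conversely, {0, 2, 3} is a clique of size 3, and the vertices of any clique must share a bag in every tree decomposition; so some bag has ≥ 3 vertices and tw(G) ≥ 2. Hence tw(G) = 2 exactly.

Treewidth 2.
Bags: B1 = {1, 2, 5}  B2 = {1, 2, 4}  B3 = {2, 3, 5}  B4 = {0, 2, 3}
Tree: B1–B2, B1–B3, B3–B4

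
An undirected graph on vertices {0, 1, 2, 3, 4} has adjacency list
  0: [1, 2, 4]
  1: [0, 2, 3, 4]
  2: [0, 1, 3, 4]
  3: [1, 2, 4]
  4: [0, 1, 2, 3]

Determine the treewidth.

A width-3 tree decomposition is:
Bags: B1 = {1, 2, 3, 4}  B2 = {0, 1, 2, 4}
Tree: B1–B2
Each bag holds 4 vertices, so the decomposition has width 3, which upper-bounds the treewidth. For the lower bound, the 4 vertices {0, 1, 2, 4} are pairwise adjacent, and any tree decomposition puts a clique entirely inside one bag — forcing width ≥ 3. Combining the bounds, tw(G) = 3.

3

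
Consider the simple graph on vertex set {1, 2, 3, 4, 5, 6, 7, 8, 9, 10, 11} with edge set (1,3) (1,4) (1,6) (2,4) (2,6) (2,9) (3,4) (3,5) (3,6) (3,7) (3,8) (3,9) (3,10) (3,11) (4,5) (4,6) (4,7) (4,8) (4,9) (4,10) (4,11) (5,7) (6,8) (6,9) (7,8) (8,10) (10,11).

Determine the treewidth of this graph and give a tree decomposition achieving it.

Treewidth 3.
One such decomposition:
Bags: B1 = {3, 4, 8, 10}  B2 = {3, 4, 6, 8}  B3 = {3, 4, 10, 11}  B4 = {3, 4, 7, 8}  B5 = {3, 4, 6, 9}  B6 = {1, 3, 4, 6}  B7 = {2, 4, 6, 9}  B8 = {3, 4, 5, 7}
Tree: B1–B2, B1–B3, B1–B4, B2–B5, B2–B6, B5–B7, B4–B8

Each bag holds 4 vertices, so the decomposition has width 3, which upper-bounds the treewidth. Conversely, {2, 4, 6, 9} is a clique of size 4, and the vertices of any clique must share a bag in every tree decomposition; so some bag has ≥ 4 vertices and tw(G) ≥ 3. The upper and lower bounds meet at 3, so that is the treewidth.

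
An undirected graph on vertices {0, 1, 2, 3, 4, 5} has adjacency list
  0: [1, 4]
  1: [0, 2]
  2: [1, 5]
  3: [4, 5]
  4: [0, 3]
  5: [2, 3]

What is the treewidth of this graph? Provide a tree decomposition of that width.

Treewidth 2.
One such decomposition:
Bags: B1 = {0, 1, 4}  B2 = {1, 3, 4}  B3 = {1, 3, 5}  B4 = {1, 2, 5}
Tree: B1–B2, B2–B3, B3–B4

The largest bag has 3 vertices, giving width 2; this decomposition certifies tw(G) ≤ 2. The edges 1–0–4–3–5–2–1 form a cycle, so G is not a tree and its treewidth is at least 2. Hence tw(G) = 2 exactly.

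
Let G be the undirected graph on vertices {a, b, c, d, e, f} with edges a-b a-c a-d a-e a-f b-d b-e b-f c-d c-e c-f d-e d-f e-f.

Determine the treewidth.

4

A width-4 tree decomposition is:
Bags: B1 = {a, b, d, e, f}  B2 = {a, c, d, e, f}
Tree: B1–B2
Each bag holds 5 vertices, so the decomposition has width 4, which upper-bounds the treewidth. Conversely, {a, c, d, e, f} is a clique of size 5, and the vertices of any clique must share a bag in every tree decomposition; so some bag has ≥ 5 vertices and tw(G) ≥ 4. Combining the bounds, tw(G) = 4.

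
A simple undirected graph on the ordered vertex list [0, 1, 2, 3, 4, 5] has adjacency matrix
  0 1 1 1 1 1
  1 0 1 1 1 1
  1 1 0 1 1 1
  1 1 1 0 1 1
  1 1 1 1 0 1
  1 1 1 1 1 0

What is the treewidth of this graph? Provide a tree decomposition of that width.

A single bag containing all 6 vertices is trivially a valid decomposition of width 5. Conversely, {0, 1, 2, 3, 4, 5} is a clique of size 6, and the vertices of any clique must share a bag in every tree decomposition; so some bag has ≥ 6 vertices and tw(G) ≥ 5. Therefore the treewidth is 5.

Treewidth 5.
Bags: B1 = {0, 1, 2, 3, 4, 5}
Tree: (single bag)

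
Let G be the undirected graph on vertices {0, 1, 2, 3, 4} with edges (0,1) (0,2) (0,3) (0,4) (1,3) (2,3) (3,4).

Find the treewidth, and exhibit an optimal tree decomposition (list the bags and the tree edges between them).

Treewidth 2.
Bags: B1 = {0, 2, 3}  B2 = {0, 3, 4}  B3 = {0, 1, 3}
Tree: B1–B2, B2–B3

Every bag has size at most 3, so the width is 3 − 1 = 2 and tw(G) ≤ 2. Conversely, {0, 1, 3} is a clique of size 3, and the vertices of any clique must share a bag in every tree decomposition; so some bag has ≥ 3 vertices and tw(G) ≥ 2. The upper and lower bounds meet at 2, so that is the treewidth.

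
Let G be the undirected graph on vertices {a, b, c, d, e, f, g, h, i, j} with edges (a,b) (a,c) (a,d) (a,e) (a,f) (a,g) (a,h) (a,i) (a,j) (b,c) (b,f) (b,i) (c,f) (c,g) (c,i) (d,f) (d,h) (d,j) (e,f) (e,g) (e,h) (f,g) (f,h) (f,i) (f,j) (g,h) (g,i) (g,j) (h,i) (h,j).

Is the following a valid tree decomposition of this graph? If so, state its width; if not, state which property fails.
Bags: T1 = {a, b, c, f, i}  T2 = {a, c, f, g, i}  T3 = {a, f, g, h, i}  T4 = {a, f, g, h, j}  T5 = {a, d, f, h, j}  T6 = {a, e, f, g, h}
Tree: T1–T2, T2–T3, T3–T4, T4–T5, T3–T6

Checking the three conditions: (i) the bags cover all of {a, b, c, d, e, f, g, h, i, j}; (ii) for each edge, some bag contains both endpoints; (iii) the bags containing any fixed vertex form a subtree. All hold, so the decomposition is valid with width 5 − 1 = 4.

Yes; width 4.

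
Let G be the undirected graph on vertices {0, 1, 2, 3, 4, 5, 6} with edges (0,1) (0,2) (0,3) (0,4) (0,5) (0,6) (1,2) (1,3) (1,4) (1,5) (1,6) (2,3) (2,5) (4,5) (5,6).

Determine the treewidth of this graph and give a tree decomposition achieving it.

Every bag has size at most 4, so the width is 4 − 1 = 3 and tw(G) ≤ 3. Conversely, {0, 1, 2, 3} is a clique of size 4, and the vertices of any clique must share a bag in every tree decomposition; so some bag has ≥ 4 vertices and tw(G) ≥ 3. The upper and lower bounds meet at 3, so that is the treewidth.

Treewidth 3.
One optimal decomposition is:
Bags: B1 = {0, 1, 4, 5}  B2 = {0, 1, 2, 5}  B3 = {0, 1, 5, 6}  B4 = {0, 1, 2, 3}
Tree: B1–B2, B1–B3, B2–B4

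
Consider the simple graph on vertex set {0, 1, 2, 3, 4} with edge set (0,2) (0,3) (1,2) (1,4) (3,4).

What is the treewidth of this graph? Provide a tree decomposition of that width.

The largest bag has 3 vertices, giving width 2; this decomposition certifies tw(G) ≤ 2. The edges 4–3–0–2–1–4 form a cycle, so G is not a tree and its treewidth is at least 2. Combining the bounds, tw(G) = 2.

Treewidth 2.
Bags: B1 = {0, 3, 4}  B2 = {0, 2, 4}  B3 = {1, 2, 4}
Tree: B1–B2, B2–B3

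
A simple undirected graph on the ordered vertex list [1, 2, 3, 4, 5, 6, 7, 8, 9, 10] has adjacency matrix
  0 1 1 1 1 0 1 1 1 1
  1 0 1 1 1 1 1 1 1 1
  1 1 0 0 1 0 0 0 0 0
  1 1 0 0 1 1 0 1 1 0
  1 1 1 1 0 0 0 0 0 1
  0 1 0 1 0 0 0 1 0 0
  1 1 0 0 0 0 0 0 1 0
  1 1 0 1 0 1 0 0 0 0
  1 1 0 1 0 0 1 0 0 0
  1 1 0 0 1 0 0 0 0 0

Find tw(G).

3

A width-3 tree decomposition is:
Bags: B1 = {1, 2, 4, 5}  B2 = {1, 2, 4, 8}  B3 = {1, 2, 5, 10}  B4 = {2, 4, 6, 8}  B5 = {1, 2, 4, 9}  B6 = {1, 2, 7, 9}  B7 = {1, 2, 3, 5}
Tree: B1–B2, B1–B3, B2–B4, B1–B5, B5–B6, B3–B7
The largest bag has 4 vertices, giving width 3; this decomposition certifies tw(G) ≤ 3. For the lower bound, the 4 vertices {1, 2, 5, 10} are pairwise adjacent, and any tree decomposition puts a clique entirely inside one bag — forcing width ≥ 3. Therefore the treewidth is 3.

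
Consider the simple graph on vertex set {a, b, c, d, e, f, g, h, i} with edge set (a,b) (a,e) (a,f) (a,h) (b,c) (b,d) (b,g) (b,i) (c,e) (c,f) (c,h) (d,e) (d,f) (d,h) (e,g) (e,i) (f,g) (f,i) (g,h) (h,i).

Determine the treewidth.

A width-4 tree decomposition is:
Bags: B1 = {b, d, e, f, h}  B2 = {b, e, f, g, h}  B3 = {a, b, e, f, h}  B4 = {b, e, f, h, i}  B5 = {b, c, e, f, h}
Tree: B1–B2, B2–B3, B3–B4, B4–B5
The largest bag has 5 vertices, giving width 4; this decomposition certifies tw(G) ≤ 4. For the lower bound: the 5 vertex sets {d,e}, {b,g}, {a,h}, {f}, {i} are disjoint, each induces a connected subgraph, and every pair is joined by at least one edge of G. Contracting each set to a single vertex therefore yields K_{5} as a minor, and since treewidth is minor-monotone, tw(G) ≥ tw(K_{5}) = 4. Therefore the treewidth is 4.

4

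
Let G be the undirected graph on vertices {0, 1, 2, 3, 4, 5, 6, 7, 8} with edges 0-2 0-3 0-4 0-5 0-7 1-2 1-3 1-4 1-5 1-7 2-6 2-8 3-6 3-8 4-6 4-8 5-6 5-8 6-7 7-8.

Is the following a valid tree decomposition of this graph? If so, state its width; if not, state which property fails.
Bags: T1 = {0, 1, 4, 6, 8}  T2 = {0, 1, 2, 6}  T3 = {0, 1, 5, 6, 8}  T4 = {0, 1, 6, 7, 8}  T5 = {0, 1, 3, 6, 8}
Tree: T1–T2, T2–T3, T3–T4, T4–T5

A tree decomposition must satisfy three properties: every vertex lies in some bag; for every edge, both endpoints lie together in some bag; and for every vertex, the bags containing it form a connected subtree. Here edge (8,2) lies in no bag, so the decomposition is invalid.

No — edge (8,2) lies in no bag.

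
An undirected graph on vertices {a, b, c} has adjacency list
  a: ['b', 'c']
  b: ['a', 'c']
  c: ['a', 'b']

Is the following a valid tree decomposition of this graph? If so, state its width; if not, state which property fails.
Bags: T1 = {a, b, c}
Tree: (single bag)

Yes; width 2.

Checking the three conditions: (i) the bags cover all of {a, b, c}; (ii) for each edge, some bag contains both endpoints; (iii) the bags containing any fixed vertex form a subtree. All hold, so the decomposition is valid with width 3 − 1 = 2.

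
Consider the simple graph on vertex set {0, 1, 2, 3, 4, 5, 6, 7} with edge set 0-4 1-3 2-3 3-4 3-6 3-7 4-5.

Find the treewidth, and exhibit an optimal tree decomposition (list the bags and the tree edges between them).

Treewidth 1.
Bags: B1 = {3, 4}  B2 = {3, 6}  B3 = {4, 5}  B4 = {3, 7}  B5 = {0, 4}  B6 = {1, 3}  B7 = {2, 3}
Tree: B1–B2, B1–B3, B2–B4, B1–B5, B2–B6, B2–B7

Each bag holds 2 vertices, so the decomposition has width 1, which upper-bounds the treewidth. Since G has at least one edge (e.g. 4–3), it is not an edgeless graph, so tw(G) ≥ 1. Combining the bounds, tw(G) = 1.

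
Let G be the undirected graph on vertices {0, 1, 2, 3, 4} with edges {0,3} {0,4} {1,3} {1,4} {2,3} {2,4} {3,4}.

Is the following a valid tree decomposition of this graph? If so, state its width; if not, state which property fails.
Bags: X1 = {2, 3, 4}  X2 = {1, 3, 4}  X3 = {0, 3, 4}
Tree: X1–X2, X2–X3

Yes; width 2.

Checking the three conditions: (i) the bags cover all of {0, 1, 2, 3, 4}; (ii) for each edge, some bag contains both endpoints; (iii) the bags containing any fixed vertex form a subtree. All hold, so the decomposition is valid with width 3 − 1 = 2.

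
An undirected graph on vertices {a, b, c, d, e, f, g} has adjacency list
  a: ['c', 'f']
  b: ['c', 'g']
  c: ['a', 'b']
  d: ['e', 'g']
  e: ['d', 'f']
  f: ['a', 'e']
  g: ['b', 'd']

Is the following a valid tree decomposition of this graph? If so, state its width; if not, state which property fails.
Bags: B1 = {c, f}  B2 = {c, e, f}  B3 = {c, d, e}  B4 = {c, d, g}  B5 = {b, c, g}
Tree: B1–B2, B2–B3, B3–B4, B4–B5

A tree decomposition must satisfy three properties: every vertex lies in some bag; for every edge, both endpoints lie together in some bag; and for every vertex, the bags containing it form a connected subtree. Here vertex a appears in no bag, so the decomposition is invalid.

No — vertex a appears in no bag.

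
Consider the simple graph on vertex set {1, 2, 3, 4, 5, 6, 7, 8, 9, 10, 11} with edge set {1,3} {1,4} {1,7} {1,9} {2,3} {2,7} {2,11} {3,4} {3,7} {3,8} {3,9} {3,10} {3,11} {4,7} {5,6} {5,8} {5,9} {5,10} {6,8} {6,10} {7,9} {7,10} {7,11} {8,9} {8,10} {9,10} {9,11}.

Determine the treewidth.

3

A width-3 tree decomposition is:
Bags: B1 = {3, 8, 9, 10}  B2 = {5, 8, 9, 10}  B3 = {3, 7, 9, 10}  B4 = {1, 3, 7, 9}  B5 = {3, 7, 9, 11}  B6 = {2, 3, 7, 11}  B7 = {5, 6, 8, 10}  B8 = {1, 3, 4, 7}
Tree: B1–B2, B1–B3, B3–B4, B4–B5, B5–B6, B2–B7, B4–B8
Each bag holds 4 vertices, so the decomposition has width 3, which upper-bounds the treewidth. Conversely, {3, 8, 9, 10} is a clique of size 4, and the vertices of any clique must share a bag in every tree decomposition; so some bag has ≥ 4 vertices and tw(G) ≥ 3. The upper and lower bounds meet at 3, so that is the treewidth.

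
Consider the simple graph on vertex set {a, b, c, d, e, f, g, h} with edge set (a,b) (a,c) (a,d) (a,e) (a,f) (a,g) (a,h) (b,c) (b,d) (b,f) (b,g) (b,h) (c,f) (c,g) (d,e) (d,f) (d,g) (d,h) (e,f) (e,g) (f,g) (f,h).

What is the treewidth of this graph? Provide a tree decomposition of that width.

Treewidth 4.
Bags: B1 = {a, b, d, f, g}  B2 = {a, b, d, f, h}  B3 = {a, d, e, f, g}  B4 = {a, b, c, f, g}
Tree: B1–B2, B1–B3, B1–B4

The largest bag has 5 vertices, giving width 4; this decomposition certifies tw(G) ≤ 4. For the lower bound, the 5 vertices {a, d, e, f, g} are pairwise adjacent, and any tree decomposition puts a clique entirely inside one bag — forcing width ≥ 4. Therefore the treewidth is 4.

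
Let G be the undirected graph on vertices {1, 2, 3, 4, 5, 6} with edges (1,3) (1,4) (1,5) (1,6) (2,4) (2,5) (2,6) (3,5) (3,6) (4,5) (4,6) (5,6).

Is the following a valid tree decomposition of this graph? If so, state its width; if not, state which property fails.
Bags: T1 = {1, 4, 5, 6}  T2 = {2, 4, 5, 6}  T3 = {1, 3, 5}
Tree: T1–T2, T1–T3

No — edge (6,3) lies in no bag.

A tree decomposition must satisfy three properties: every vertex lies in some bag; for every edge, both endpoints lie together in some bag; and for every vertex, the bags containing it form a connected subtree. Here edge (6,3) lies in no bag, so the decomposition is invalid.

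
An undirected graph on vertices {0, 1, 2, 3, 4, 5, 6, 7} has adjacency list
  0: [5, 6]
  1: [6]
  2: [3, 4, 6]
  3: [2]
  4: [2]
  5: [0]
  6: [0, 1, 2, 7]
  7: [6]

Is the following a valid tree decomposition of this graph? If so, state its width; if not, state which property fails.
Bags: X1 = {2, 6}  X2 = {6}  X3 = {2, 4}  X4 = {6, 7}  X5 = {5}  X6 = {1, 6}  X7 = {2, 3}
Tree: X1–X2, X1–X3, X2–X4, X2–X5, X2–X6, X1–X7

A tree decomposition must satisfy three properties: every vertex lies in some bag; for every edge, both endpoints lie together in some bag; and for every vertex, the bags containing it form a connected subtree. Here vertex 0 appears in no bag, so the decomposition is invalid.

No — vertex 0 appears in no bag.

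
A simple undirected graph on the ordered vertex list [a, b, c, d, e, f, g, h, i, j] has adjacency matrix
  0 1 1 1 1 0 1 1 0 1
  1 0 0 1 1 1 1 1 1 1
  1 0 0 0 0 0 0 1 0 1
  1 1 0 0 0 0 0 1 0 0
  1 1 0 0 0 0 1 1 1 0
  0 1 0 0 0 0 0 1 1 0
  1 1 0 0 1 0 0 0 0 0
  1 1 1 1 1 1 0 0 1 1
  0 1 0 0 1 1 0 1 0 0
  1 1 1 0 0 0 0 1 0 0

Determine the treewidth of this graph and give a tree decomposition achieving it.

Every bag has size at most 4, so the width is 4 − 1 = 3 and tw(G) ≤ 3. On the other hand G contains the 4-clique {a, b, e, g}. A clique must lie in a single bag of any decomposition, so no decomposition can have width below 3. Therefore the treewidth is 3.

Treewidth 3.
One such decomposition:
Bags: B1 = {b, e, h, i}  B2 = {a, b, e, h}  B3 = {a, b, h, j}  B4 = {a, b, e, g}  B5 = {b, f, h, i}  B6 = {a, b, d, h}  B7 = {a, c, h, j}
Tree: B1–B2, B2–B3, B2–B4, B1–B5, B2–B6, B3–B7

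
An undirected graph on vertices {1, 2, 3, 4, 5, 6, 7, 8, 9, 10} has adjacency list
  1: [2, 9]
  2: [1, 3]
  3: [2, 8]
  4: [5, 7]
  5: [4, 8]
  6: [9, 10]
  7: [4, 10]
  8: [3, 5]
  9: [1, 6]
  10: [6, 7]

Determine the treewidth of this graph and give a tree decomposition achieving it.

Each bag holds 3 vertices, so the decomposition has width 2, which upper-bounds the treewidth. The edges 9–6–10–7–4–5–8–3–2–1–9 form a cycle, so G is not a tree and its treewidth is at least 2. Combining the bounds, tw(G) = 2.

Treewidth 2.
One optimal decomposition is:
Bags: B1 = {6, 9, 10}  B2 = {7, 9, 10}  B3 = {4, 7, 9}  B4 = {4, 5, 9}  B5 = {5, 8, 9}  B6 = {3, 8, 9}  B7 = {2, 3, 9}  B8 = {1, 2, 9}
Tree: B1–B2, B2–B3, B3–B4, B4–B5, B5–B6, B6–B7, B7–B8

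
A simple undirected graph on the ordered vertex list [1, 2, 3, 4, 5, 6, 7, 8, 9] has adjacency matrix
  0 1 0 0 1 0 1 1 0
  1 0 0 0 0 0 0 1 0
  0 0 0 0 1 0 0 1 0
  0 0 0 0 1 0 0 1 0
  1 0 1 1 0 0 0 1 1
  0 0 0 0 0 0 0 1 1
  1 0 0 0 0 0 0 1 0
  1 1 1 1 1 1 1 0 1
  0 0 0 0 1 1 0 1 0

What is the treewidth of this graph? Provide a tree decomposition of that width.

Treewidth 2.
One optimal decomposition is:
Bags: B1 = {5, 8, 9}  B2 = {1, 5, 8}  B3 = {6, 8, 9}  B4 = {4, 5, 8}  B5 = {1, 2, 8}  B6 = {1, 7, 8}  B7 = {3, 5, 8}
Tree: B1–B2, B1–B3, B1–B4, B2–B5, B2–B6, B2–B7

Every bag has size at most 3, so the width is 3 − 1 = 2 and tw(G) ≤ 2. For the lower bound, the 3 vertices {1, 2, 8} are pairwise adjacent, and any tree decomposition puts a clique entirely inside one bag — forcing width ≥ 2. The upper and lower bounds meet at 2, so that is the treewidth.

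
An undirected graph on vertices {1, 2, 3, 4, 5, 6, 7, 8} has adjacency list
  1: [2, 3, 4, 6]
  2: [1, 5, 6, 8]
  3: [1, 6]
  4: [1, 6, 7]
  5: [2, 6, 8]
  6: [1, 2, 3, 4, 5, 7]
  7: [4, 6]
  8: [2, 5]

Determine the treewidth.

2

A width-2 tree decomposition is:
Bags: B1 = {2, 5, 6}  B2 = {1, 2, 6}  B3 = {1, 4, 6}  B4 = {1, 3, 6}  B5 = {2, 5, 8}  B6 = {4, 6, 7}
Tree: B1–B2, B2–B3, B2–B4, B1–B5, B3–B6
The largest bag has 3 vertices, giving width 2; this decomposition certifies tw(G) ≤ 2. Conversely, {2, 5, 8} is a clique of size 3, and the vertices of any clique must share a bag in every tree decomposition; so some bag has ≥ 3 vertices and tw(G) ≥ 2. Therefore the treewidth is 2.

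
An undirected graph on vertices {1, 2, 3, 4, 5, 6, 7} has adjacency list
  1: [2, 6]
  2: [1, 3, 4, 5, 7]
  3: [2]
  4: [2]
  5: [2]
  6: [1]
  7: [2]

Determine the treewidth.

1

A width-1 tree decomposition is:
Bags: B1 = {2, 5}  B2 = {1, 2}  B3 = {1, 6}  B4 = {2, 7}  B5 = {2, 3}  B6 = {2, 4}
Tree: B1–B2, B2–B3, B1–B4, B4–B5, B4–B6
The largest bag has 2 vertices, giving width 1; this decomposition certifies tw(G) ≤ 1. Since G has at least one edge (e.g. 2–5), it is not an edgeless graph, so tw(G) ≥ 1. Combining the bounds, tw(G) = 1.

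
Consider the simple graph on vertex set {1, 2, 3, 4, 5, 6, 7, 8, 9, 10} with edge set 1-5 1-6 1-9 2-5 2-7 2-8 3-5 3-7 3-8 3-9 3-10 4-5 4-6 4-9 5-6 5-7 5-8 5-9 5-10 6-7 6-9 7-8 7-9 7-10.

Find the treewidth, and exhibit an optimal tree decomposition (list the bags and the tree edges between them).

The largest bag has 4 vertices, giving width 3; this decomposition certifies tw(G) ≤ 3. On the other hand G contains the 4-clique {1, 5, 6, 9}. A clique must lie in a single bag of any decomposition, so no decomposition can have width below 3. Hence tw(G) = 3 exactly.

Treewidth 3.
Bags: B1 = {1, 5, 6, 9}  B2 = {5, 6, 7, 9}  B3 = {3, 5, 7, 9}  B4 = {3, 5, 7, 8}  B5 = {3, 5, 7, 10}  B6 = {4, 5, 6, 9}  B7 = {2, 5, 7, 8}
Tree: B1–B2, B2–B3, B3–B4, B3–B5, B1–B6, B4–B7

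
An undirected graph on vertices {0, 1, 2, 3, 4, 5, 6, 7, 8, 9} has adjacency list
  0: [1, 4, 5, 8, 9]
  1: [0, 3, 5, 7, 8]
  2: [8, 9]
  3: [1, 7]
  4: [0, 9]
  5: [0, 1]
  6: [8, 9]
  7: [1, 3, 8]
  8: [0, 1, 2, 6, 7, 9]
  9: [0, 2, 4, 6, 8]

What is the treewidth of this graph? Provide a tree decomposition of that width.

Treewidth 2.
One optimal decomposition is:
Bags: B1 = {0, 8, 9}  B2 = {0, 1, 8}  B3 = {2, 8, 9}  B4 = {0, 4, 9}  B5 = {1, 7, 8}  B6 = {6, 8, 9}  B7 = {1, 3, 7}  B8 = {0, 1, 5}
Tree: B1–B2, B1–B3, B1–B4, B2–B5, B1–B6, B5–B7, B2–B8

Each bag holds 3 vertices, so the decomposition has width 2, which upper-bounds the treewidth. For the lower bound, the 3 vertices {0, 1, 8} are pairwise adjacent, and any tree decomposition puts a clique entirely inside one bag — forcing width ≥ 2. Hence tw(G) = 2 exactly.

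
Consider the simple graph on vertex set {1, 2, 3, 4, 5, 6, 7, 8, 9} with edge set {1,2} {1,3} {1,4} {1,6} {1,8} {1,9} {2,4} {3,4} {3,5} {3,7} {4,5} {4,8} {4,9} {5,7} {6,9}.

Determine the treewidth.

2

A width-2 tree decomposition is:
Bags: B1 = {1, 2, 4}  B2 = {1, 4, 9}  B3 = {1, 4, 8}  B4 = {1, 6, 9}  B5 = {1, 3, 4}  B6 = {3, 4, 5}  B7 = {3, 5, 7}
Tree: B1–B2, B2–B3, B2–B4, B1–B5, B5–B6, B6–B7
The largest bag has 3 vertices, giving width 2; this decomposition certifies tw(G) ≤ 2. Conversely, {1, 4, 8} is a clique of size 3, and the vertices of any clique must share a bag in every tree decomposition; so some bag has ≥ 3 vertices and tw(G) ≥ 2. The upper and lower bounds meet at 2, so that is the treewidth.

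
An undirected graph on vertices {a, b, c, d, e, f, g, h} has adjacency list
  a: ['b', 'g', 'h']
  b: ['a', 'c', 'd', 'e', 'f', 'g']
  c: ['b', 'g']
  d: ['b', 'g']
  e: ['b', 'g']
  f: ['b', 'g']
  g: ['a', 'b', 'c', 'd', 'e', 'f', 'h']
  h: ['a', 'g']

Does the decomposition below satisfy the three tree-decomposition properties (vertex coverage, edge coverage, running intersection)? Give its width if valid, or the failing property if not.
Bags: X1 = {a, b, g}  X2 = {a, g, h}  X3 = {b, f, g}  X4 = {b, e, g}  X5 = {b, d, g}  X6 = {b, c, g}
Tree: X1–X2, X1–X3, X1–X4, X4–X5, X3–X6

Yes; width 2.

Vertex coverage: the bags together contain {a, b, c, d, e, f, g, h}, the full vertex set. Edge coverage: each edge of G has both endpoints in at least one bag. Running intersection: for every vertex, the bags containing it form a connected subtree. All three properties hold, so this is a valid tree decomposition of width max|bag| − 1 = 2, and hence tw(G) ≤ 2.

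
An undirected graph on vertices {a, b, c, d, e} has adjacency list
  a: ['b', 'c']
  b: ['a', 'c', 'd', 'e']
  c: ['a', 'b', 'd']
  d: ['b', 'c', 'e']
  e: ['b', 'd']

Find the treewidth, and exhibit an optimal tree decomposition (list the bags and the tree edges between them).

Treewidth 2.
One such decomposition:
Bags: B1 = {a, b, c}  B2 = {b, c, d}  B3 = {b, d, e}
Tree: B1–B2, B2–B3

Each bag holds 3 vertices, so the decomposition has width 2, which upper-bounds the treewidth. Conversely, {b, d, e} is a clique of size 3, and the vertices of any clique must share a bag in every tree decomposition; so some bag has ≥ 3 vertices and tw(G) ≥ 2. The upper and lower bounds meet at 2, so that is the treewidth.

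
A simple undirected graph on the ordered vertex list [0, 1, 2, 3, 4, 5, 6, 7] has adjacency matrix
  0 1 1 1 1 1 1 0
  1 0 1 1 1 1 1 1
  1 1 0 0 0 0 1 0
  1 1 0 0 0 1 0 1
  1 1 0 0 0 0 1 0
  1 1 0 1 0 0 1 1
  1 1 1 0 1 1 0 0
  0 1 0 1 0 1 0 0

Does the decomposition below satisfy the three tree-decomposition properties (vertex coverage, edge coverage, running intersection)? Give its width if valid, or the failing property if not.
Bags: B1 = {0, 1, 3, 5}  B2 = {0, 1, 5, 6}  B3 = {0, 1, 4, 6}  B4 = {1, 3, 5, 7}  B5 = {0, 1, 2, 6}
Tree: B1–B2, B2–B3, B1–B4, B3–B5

Checking the three conditions: (i) the bags cover all of {0, 1, 2, 3, 4, 5, 6, 7}; (ii) for each edge, some bag contains both endpoints; (iii) the bags containing any fixed vertex form a subtree. All hold, so the decomposition is valid with width 4 − 1 = 3.

Yes; width 3.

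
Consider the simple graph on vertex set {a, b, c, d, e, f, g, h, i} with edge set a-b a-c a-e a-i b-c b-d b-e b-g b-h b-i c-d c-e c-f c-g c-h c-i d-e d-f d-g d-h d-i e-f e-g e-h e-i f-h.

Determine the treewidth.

4

A width-4 tree decomposition is:
Bags: B1 = {b, c, d, e, h}  B2 = {b, c, d, e, i}  B3 = {c, d, e, f, h}  B4 = {a, b, c, e, i}  B5 = {b, c, d, e, g}
Tree: B1–B2, B1–B3, B2–B4, B1–B5
Each bag holds 5 vertices, so the decomposition has width 4, which upper-bounds the treewidth. For the lower bound, the 5 vertices {c, d, e, f, h} are pairwise adjacent, and any tree decomposition puts a clique entirely inside one bag — forcing width ≥ 4. Combining the bounds, tw(G) = 4.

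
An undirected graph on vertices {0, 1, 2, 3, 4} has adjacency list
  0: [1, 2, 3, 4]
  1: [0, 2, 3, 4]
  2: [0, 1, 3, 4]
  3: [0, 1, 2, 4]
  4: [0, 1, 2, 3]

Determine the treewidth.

A width-4 tree decomposition is:
Bags: B1 = {0, 1, 2, 3, 4}
Tree: (single bag)
A single bag containing all 5 vertices is trivially a valid decomposition of width 4. For the lower bound, the 5 vertices {0, 1, 2, 3, 4} are pairwise adjacent, and any tree decomposition puts a clique entirely inside one bag — forcing width ≥ 4. The upper and lower bounds meet at 4, so that is the treewidth.

4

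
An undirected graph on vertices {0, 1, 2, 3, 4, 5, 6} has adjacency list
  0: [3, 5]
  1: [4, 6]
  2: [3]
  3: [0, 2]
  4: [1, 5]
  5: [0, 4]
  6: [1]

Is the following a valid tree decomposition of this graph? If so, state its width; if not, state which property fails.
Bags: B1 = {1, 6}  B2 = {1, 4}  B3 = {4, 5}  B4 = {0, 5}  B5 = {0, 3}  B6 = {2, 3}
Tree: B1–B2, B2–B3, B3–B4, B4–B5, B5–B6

Yes; width 1.

Checking the three conditions: (i) the bags cover all of {0, 1, 2, 3, 4, 5, 6}; (ii) for each edge, some bag contains both endpoints; (iii) the bags containing any fixed vertex form a subtree. All hold, so the decomposition is valid with width 2 − 1 = 1.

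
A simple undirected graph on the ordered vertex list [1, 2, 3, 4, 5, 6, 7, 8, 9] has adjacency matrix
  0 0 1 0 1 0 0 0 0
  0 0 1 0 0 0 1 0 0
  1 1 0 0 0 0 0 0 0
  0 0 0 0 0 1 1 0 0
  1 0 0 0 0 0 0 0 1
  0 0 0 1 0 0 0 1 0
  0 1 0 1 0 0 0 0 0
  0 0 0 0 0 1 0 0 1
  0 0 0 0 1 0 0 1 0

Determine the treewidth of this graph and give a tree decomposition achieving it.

Treewidth 2.
Bags: B1 = {1, 3, 5}  B2 = {3, 5, 9}  B3 = {3, 8, 9}  B4 = {3, 6, 8}  B5 = {3, 4, 6}  B6 = {3, 4, 7}  B7 = {2, 3, 7}
Tree: B1–B2, B2–B3, B3–B4, B4–B5, B5–B6, B6–B7

Every bag has size at most 3, so the width is 3 − 1 = 2 and tw(G) ≤ 2. Since 3–1–5–9–8–6–4–7–2–3 is a cycle in G, G is not acyclic. Forests are exactly the graphs of treewidth ≤ 1, so tw(G) ≥ 2. Hence tw(G) = 2 exactly.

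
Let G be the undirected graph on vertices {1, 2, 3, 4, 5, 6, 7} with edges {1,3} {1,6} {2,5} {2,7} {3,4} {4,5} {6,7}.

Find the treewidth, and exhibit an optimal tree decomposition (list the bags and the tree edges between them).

The largest bag has 3 vertices, giving width 2; this decomposition certifies tw(G) ≤ 2. The edges 3–4–5–2–7–6–1–3 form a cycle, so G is not a tree and its treewidth is at least 2. Therefore the treewidth is 2.

Treewidth 2.
Bags: B1 = {3, 4, 5}  B2 = {2, 3, 5}  B3 = {2, 3, 7}  B4 = {3, 6, 7}  B5 = {1, 3, 6}
Tree: B1–B2, B2–B3, B3–B4, B4–B5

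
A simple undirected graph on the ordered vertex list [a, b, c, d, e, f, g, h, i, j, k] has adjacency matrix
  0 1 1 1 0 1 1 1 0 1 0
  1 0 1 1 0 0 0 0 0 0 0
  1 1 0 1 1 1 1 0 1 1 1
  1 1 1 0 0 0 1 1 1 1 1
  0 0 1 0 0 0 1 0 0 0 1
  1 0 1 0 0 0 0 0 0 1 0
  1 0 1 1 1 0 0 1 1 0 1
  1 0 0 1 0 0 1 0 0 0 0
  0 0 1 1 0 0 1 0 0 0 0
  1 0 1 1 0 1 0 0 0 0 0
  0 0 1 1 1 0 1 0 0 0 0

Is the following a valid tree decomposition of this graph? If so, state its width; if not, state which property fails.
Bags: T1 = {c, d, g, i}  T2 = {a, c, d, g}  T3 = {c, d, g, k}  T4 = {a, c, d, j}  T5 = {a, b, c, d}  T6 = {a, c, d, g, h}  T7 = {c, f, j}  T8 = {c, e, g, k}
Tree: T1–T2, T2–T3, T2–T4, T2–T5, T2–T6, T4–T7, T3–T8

No — edge (a,f) lies in no bag.

A tree decomposition must satisfy three properties: every vertex lies in some bag; for every edge, both endpoints lie together in some bag; and for every vertex, the bags containing it form a connected subtree. Here edge (a,f) lies in no bag, so the decomposition is invalid.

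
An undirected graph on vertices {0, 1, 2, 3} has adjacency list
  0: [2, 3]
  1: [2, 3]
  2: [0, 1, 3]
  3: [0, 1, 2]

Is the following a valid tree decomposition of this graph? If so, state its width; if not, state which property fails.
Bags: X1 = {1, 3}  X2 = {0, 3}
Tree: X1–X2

No — vertex 2 appears in no bag.

A tree decomposition must satisfy three properties: every vertex lies in some bag; for every edge, both endpoints lie together in some bag; and for every vertex, the bags containing it form a connected subtree. Here vertex 2 appears in no bag, so the decomposition is invalid.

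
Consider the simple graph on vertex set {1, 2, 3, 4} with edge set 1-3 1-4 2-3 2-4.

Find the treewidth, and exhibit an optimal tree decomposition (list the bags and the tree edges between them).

Treewidth 2.
One such decomposition:
Bags: B1 = {2, 3, 4}  B2 = {1, 3, 4}
Tree: B1–B2

The largest bag has 3 vertices, giving width 2; this decomposition certifies tw(G) ≤ 2. The edges 4–2–3–1–4 form a cycle, so G is not a tree and its treewidth is at least 2. Combining the bounds, tw(G) = 2.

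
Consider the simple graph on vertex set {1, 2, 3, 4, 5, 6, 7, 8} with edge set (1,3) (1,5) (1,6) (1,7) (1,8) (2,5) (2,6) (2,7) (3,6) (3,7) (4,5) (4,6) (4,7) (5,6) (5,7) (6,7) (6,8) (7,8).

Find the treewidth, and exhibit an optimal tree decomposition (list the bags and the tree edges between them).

Each bag holds 4 vertices, so the decomposition has width 3, which upper-bounds the treewidth. Conversely, {1, 6, 7, 8} is a clique of size 4, and the vertices of any clique must share a bag in every tree decomposition; so some bag has ≥ 4 vertices and tw(G) ≥ 3. Therefore the treewidth is 3.

Treewidth 3.
Bags: B1 = {1, 6, 7, 8}  B2 = {1, 5, 6, 7}  B3 = {2, 5, 6, 7}  B4 = {1, 3, 6, 7}  B5 = {4, 5, 6, 7}
Tree: B1–B2, B2–B3, B1–B4, B2–B5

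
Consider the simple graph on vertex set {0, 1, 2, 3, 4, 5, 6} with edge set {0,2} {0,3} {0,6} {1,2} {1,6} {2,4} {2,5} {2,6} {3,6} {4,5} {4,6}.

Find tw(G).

2

A width-2 tree decomposition is:
Bags: B1 = {2, 4, 6}  B2 = {1, 2, 6}  B3 = {2, 4, 5}  B4 = {0, 2, 6}  B5 = {0, 3, 6}
Tree: B1–B2, B1–B3, B2–B4, B4–B5
Each bag holds 3 vertices, so the decomposition has width 2, which upper-bounds the treewidth. Conversely, {2, 4, 5} is a clique of size 3, and the vertices of any clique must share a bag in every tree decomposition; so some bag has ≥ 3 vertices and tw(G) ≥ 2. Combining the bounds, tw(G) = 2.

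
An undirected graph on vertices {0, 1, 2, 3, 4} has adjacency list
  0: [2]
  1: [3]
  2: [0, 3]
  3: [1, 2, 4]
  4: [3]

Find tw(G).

1

A width-1 tree decomposition is:
Bags: B1 = {2, 3}  B2 = {0, 2}  B3 = {3, 4}  B4 = {1, 3}
Tree: B1–B2, B1–B3, B3–B4
Each bag holds 2 vertices, so the decomposition has width 1, which upper-bounds the treewidth. G has an edge, so its treewidth is at least 1. Hence tw(G) = 1 exactly.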